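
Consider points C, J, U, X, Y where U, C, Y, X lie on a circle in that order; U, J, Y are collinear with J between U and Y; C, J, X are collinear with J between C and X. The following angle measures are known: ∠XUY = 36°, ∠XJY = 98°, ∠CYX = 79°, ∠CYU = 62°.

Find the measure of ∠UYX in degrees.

1. ∠XCY = 36°  [same arc YX]
2. ∠CXY = 65°  [△CYX]
3. ∠UYX = 17°  [△YJX]

∠UYX = 17°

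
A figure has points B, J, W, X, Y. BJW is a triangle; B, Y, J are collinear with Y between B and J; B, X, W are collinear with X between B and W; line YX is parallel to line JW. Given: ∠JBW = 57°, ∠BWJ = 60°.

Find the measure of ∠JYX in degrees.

1. ∠BJW = 63°  [△BJW]
2. ∠BYX = 63°  [YX∥JW, corresponding at Y]
3. ∠JYX = 117°  [linear pair at Y on BJ]

∠JYX = 117°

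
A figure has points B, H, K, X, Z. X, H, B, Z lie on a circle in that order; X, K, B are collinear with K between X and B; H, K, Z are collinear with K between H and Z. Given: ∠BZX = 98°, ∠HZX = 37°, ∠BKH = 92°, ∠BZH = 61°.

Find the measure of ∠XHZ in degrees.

∠XHZ = 31°

1. ∠HKX = 88°  [linear pair at K on XB]
2. ∠BXH = 61°  [same arc HB]
3. ∠XHZ = 31°  [△XKH]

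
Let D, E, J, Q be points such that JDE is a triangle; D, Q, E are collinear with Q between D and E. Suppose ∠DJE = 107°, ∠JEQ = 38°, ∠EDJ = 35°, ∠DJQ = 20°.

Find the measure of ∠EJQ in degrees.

∠EJQ = 87°

1. ∠JDQ = 35°  [Q on ray DE]
2. ∠DQJ = 125°  [△JDQ]
3. ∠EQJ = 55°  [linear pair at Q on DE]
4. ∠EJQ = 87°  [△JQE]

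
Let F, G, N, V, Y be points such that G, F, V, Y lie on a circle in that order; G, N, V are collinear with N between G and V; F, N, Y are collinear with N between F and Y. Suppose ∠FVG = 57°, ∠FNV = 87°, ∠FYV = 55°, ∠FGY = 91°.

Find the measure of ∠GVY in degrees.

∠GVY = 32°

1. ∠FYG = 57°  [same arc GF]
2. ∠GFY = 32°  [△GFY]
3. ∠GVY = 32°  [same arc GY]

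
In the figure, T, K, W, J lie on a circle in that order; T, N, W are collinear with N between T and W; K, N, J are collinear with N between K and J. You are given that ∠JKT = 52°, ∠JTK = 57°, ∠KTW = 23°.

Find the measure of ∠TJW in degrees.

1. ∠KJT = 71°  [△TKJ]
2. ∠KWT = 71°  [same arc TK]
3. ∠TKW = 86°  [△TKW]
4. ∠TJW = 94°  [cyclic TKWJ, opposite ∠K+∠J]

∠TJW = 94°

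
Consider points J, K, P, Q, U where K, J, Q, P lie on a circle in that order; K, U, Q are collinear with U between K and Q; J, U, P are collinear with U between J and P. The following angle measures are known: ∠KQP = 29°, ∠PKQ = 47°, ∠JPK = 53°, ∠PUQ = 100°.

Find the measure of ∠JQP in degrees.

∠JQP = 82°

1. ∠JPQ = 51°  [△QUP]
2. ∠PJQ = 47°  [same arc QP]
3. ∠JQP = 82°  [△JQP]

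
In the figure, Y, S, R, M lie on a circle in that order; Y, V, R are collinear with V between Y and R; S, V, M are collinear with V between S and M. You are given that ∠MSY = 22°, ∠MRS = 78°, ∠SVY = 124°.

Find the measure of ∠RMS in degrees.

1. ∠MRY = 22°  [same arc YM]
2. ∠MVR = 124°  [vertical angles at V]
3. ∠RMS = 34°  [△RVM]

∠RMS = 34°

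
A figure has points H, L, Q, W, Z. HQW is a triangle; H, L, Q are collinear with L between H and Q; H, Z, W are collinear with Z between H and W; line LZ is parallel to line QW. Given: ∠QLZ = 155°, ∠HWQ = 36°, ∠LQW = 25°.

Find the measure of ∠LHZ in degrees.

1. ∠HLZ = 25°  [linear pair at L on HQ]
2. ∠HZL = 36°  [LZ∥QW, corresponding at Z]
3. ∠LHZ = 119°  [△HLZ]

∠LHZ = 119°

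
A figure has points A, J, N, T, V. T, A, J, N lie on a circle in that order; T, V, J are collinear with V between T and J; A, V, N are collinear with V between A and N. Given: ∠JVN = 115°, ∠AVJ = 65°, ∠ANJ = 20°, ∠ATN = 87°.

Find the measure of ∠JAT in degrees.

∠JAT = 112°

1. ∠ATJ = 20°  [same arc AJ]
2. ∠AJN = 93°  [cyclic TAJN, opposite ∠T+∠J]
3. ∠JAN = 67°  [△AJN]
4. ∠AJT = 48°  [△AVJ]
5. ∠JAT = 112°  [△TAJ]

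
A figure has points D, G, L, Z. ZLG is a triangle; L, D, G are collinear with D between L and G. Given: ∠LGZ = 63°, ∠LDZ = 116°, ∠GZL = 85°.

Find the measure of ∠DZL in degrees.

∠DZL = 32°

1. ∠GLZ = 32°  [△ZLG]
2. ∠DLZ = 32°  [D on ray LG]
3. ∠DZL = 32°  [△ZLD]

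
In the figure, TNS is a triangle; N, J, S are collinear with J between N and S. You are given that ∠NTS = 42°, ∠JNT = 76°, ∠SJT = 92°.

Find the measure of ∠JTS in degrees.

∠JTS = 26°

1. ∠SNT = 76°  [J on ray NS]
2. ∠NST = 62°  [△TNS]
3. ∠JST = 62°  [J on ray SN]
4. ∠JTS = 26°  [△TJS]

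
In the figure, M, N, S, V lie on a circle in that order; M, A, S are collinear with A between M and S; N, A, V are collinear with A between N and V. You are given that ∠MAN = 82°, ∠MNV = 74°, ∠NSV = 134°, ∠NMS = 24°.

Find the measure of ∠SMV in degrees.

∠SMV = 22°

1. ∠SAV = 82°  [vertical angles at A]
2. ∠NMV = 46°  [cyclic MNSV, opposite ∠M+∠S]
3. ∠MAV = 98°  [linear pair at A on MS]
4. ∠MVN = 60°  [△MNV]
5. ∠SMV = 22°  [△MAV]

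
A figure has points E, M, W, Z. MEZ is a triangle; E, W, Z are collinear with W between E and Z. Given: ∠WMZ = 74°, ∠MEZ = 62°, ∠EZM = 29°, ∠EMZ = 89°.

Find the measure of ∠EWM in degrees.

∠EWM = 103°

1. ∠MZW = 29°  [W on ray ZE]
2. ∠MWZ = 77°  [△MWZ]
3. ∠EWM = 103°  [linear pair at W on EZ]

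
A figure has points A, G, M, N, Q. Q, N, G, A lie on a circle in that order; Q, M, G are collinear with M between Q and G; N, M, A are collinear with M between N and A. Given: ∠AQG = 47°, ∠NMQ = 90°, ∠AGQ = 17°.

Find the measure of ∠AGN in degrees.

∠AGN = 60°

1. ∠ANG = 47°  [same arc GA]
2. ∠AMG = 90°  [vertical angles at M]
3. ∠GAN = 73°  [△GMA]
4. ∠AGN = 60°  [△NGA]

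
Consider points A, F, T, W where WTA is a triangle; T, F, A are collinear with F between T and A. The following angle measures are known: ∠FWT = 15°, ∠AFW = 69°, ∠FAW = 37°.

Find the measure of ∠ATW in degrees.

1. ∠TFW = 111°  [linear pair at F on TA]
2. ∠FTW = 54°  [△WTF]
3. ∠ATW = 54°  [F on ray TA]

∠ATW = 54°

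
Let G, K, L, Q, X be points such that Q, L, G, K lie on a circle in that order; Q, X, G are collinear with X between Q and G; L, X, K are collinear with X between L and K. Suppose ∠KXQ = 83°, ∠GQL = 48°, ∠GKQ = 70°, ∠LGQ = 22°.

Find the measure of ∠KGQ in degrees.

∠KGQ = 35°

1. ∠GXK = 97°  [linear pair at X on QG]
2. ∠GKL = 48°  [same arc LG]
3. ∠KGQ = 35°  [△GXK]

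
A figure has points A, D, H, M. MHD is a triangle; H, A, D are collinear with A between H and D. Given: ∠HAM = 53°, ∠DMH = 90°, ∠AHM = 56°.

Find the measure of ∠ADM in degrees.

∠ADM = 34°

1. ∠DHM = 56°  [A on ray HD]
2. ∠HDM = 34°  [△MHD]
3. ∠ADM = 34°  [A on ray DH]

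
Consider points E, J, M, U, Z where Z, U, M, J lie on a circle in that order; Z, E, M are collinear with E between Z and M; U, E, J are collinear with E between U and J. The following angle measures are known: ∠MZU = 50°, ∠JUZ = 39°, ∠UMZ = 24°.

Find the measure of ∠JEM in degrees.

∠JEM = 91°

1. ∠MJU = 50°  [same arc UM]
2. ∠JMZ = 39°  [same arc ZJ]
3. ∠JEM = 91°  [△MEJ]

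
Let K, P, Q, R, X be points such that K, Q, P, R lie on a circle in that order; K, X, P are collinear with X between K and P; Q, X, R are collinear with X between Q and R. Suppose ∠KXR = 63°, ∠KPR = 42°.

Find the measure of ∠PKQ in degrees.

∠PKQ = 21°

1. ∠PXQ = 63°  [vertical angles at X]
2. ∠KQR = 42°  [same arc KR]
3. ∠KXQ = 117°  [linear pair at X on KP]
4. ∠PKQ = 21°  [△KXQ]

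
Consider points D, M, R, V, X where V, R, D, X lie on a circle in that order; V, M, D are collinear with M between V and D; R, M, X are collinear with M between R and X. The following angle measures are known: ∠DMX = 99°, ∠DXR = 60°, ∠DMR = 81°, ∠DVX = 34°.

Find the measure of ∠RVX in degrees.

1. ∠RMV = 99°  [vertical angles at M]
2. ∠VMX = 81°  [linear pair at M on VD]
3. ∠DVR = 60°  [same arc RD]
4. ∠RXV = 65°  [△VMX]
5. ∠VRX = 21°  [△VMR]
6. ∠RVX = 94°  [△VRX]

∠RVX = 94°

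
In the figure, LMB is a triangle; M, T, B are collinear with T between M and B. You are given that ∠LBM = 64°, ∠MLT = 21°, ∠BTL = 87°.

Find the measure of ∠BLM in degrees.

1. ∠LTM = 93°  [linear pair at T on MB]
2. ∠LMT = 66°  [△LMT]
3. ∠BML = 66°  [T on ray MB]
4. ∠BLM = 50°  [△LMB]

∠BLM = 50°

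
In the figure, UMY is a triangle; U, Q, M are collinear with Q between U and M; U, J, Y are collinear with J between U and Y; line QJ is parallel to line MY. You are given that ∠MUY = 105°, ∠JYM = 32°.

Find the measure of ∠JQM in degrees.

∠JQM = 137°

1. ∠MYU = 32°  [J on ray YU]
2. ∠UMY = 43°  [△UMY]
3. ∠JQU = 43°  [QJ∥MY, corresponding at Q]
4. ∠JQM = 137°  [linear pair at Q on UM]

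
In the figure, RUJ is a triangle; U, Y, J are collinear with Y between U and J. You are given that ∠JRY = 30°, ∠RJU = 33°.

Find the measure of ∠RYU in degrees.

1. ∠RJY = 33°  [Y on ray JU]
2. ∠JYR = 117°  [△RYJ]
3. ∠RYU = 63°  [linear pair at Y on UJ]

∠RYU = 63°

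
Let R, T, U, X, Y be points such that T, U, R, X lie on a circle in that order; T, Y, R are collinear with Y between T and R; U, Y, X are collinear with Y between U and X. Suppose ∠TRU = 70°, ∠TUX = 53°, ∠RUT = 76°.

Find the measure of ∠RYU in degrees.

∠RYU = 87°

1. ∠RTU = 34°  [△TUR]
2. ∠TYU = 93°  [△TYU]
3. ∠RYU = 87°  [linear pair at Y on TR]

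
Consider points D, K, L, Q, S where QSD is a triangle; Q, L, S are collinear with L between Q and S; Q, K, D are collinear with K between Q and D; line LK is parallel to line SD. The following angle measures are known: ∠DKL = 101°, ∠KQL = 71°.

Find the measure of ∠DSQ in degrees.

1. ∠LKQ = 79°  [linear pair at K on QD]
2. ∠KLQ = 30°  [△QLK]
3. ∠DSQ = 30°  [LK∥SD, corresponding at L]

∠DSQ = 30°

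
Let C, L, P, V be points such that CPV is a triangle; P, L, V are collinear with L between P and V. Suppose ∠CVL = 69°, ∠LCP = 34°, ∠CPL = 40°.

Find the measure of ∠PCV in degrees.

1. ∠CVP = 69°  [L on ray VP]
2. ∠CPV = 40°  [L on ray PV]
3. ∠PCV = 71°  [△CPV]

∠PCV = 71°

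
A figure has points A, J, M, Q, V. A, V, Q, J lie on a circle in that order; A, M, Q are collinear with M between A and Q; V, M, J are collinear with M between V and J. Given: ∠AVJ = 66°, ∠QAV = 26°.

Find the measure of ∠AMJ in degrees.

1. ∠AQJ = 66°  [same arc AJ]
2. ∠QJV = 26°  [same arc VQ]
3. ∠JMQ = 88°  [△QMJ]
4. ∠AMJ = 92°  [linear pair at M on AQ]

∠AMJ = 92°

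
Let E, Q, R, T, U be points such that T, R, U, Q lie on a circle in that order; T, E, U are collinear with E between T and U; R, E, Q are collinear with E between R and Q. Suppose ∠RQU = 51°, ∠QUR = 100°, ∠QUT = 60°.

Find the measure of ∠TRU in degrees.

1. ∠QRU = 29°  [△RUQ]
2. ∠QTU = 29°  [same arc UQ]
3. ∠TQU = 91°  [△TUQ]
4. ∠TRU = 89°  [cyclic TRUQ, opposite ∠R+∠Q]

∠TRU = 89°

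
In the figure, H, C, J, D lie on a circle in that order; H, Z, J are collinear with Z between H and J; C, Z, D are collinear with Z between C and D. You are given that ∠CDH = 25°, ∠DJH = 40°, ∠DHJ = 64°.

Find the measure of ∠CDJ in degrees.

1. ∠DZH = 91°  [△HZD]
2. ∠DZJ = 89°  [linear pair at Z on HJ]
3. ∠CDJ = 51°  [△JZD]

∠CDJ = 51°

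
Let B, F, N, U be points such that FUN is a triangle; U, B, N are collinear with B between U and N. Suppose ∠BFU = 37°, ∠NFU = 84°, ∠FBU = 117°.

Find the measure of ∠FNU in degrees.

1. ∠BUF = 26°  [△FUB]
2. ∠FUN = 26°  [B on ray UN]
3. ∠FNU = 70°  [△FUN]

∠FNU = 70°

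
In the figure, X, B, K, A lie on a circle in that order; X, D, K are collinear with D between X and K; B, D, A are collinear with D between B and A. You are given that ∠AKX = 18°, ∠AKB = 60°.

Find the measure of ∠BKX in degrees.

1. ∠ABX = 18°  [same arc XA]
2. ∠AXB = 120°  [cyclic XBKA, opposite ∠X+∠K]
3. ∠BAX = 42°  [△XBA]
4. ∠BKX = 42°  [same arc XB]

∠BKX = 42°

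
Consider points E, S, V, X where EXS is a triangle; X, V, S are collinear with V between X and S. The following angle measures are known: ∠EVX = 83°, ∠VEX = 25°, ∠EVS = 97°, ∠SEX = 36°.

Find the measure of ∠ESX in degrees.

1. ∠EXV = 72°  [△EXV]
2. ∠EXS = 72°  [V on ray XS]
3. ∠ESX = 72°  [△EXS]

∠ESX = 72°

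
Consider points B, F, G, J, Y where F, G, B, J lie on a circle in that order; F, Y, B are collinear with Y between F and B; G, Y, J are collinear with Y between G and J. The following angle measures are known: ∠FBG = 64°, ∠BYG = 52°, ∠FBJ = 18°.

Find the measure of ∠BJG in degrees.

1. ∠FYJ = 52°  [vertical angles at Y]
2. ∠BYJ = 128°  [linear pair at Y on FB]
3. ∠BJG = 34°  [△BYJ]

∠BJG = 34°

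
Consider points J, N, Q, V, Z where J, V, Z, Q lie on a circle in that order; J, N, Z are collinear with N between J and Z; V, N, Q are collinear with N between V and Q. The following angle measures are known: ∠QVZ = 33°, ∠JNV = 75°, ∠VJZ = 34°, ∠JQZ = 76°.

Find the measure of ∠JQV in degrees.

∠JQV = 42°

1. ∠QJZ = 33°  [same arc ZQ]
2. ∠QNZ = 75°  [vertical angles at N]
3. ∠JNQ = 105°  [linear pair at N on JZ]
4. ∠JQV = 42°  [△JNQ]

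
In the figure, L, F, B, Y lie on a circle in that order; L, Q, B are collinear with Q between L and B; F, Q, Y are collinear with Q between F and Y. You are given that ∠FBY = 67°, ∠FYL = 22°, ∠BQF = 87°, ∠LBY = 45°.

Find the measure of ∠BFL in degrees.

∠BFL = 116°

1. ∠FLY = 113°  [cyclic LFBY, opposite ∠L+∠B]
2. ∠FBL = 22°  [same arc LF]
3. ∠LFY = 45°  [△LFY]
4. ∠FQL = 93°  [linear pair at Q on LB]
5. ∠BLF = 42°  [△LQF]
6. ∠BFL = 116°  [△LFB]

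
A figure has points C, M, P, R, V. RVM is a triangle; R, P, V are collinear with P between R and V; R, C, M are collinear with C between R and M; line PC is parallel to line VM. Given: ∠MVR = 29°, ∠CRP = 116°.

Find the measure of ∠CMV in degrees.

1. ∠CPR = 29°  [PC∥VM, corresponding at P]
2. ∠PCR = 35°  [△RPC]
3. ∠MCP = 145°  [linear pair at C on RM]
4. ∠CMV = 35°  [PC∥VM, co-interior at M–C]

∠CMV = 35°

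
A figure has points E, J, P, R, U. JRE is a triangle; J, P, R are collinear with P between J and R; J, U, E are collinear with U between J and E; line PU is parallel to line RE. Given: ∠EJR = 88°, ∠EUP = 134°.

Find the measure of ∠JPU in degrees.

∠JPU = 46°

1. ∠PJU = 88°  [P on JR, U on JE]
2. ∠JUP = 46°  [linear pair at U on JE]
3. ∠JPU = 46°  [△JPU]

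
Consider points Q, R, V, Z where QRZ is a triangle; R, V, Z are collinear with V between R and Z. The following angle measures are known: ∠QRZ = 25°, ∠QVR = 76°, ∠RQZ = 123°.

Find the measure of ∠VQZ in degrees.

∠VQZ = 44°

1. ∠QZR = 32°  [△QRZ]
2. ∠QVZ = 104°  [linear pair at V on RZ]
3. ∠QZV = 32°  [V on ray ZR]
4. ∠VQZ = 44°  [△QVZ]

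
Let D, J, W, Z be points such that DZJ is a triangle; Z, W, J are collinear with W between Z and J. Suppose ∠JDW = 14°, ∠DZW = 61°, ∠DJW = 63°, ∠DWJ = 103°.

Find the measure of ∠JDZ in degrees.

∠JDZ = 56°

1. ∠DZJ = 61°  [W on ray ZJ]
2. ∠DJZ = 63°  [W on ray JZ]
3. ∠JDZ = 56°  [△DZJ]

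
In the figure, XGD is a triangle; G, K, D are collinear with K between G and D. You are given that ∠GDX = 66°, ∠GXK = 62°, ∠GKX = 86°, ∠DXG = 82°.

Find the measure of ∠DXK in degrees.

∠DXK = 20°

1. ∠KDX = 66°  [K on ray DG]
2. ∠DKX = 94°  [linear pair at K on GD]
3. ∠DXK = 20°  [△XKD]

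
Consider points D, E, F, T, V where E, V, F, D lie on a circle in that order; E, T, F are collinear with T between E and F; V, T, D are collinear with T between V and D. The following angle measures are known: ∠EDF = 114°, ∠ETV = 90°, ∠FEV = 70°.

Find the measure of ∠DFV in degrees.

∠DFV = 64°

1. ∠EVF = 66°  [cyclic EVFD, opposite ∠V+∠D]
2. ∠FTV = 90°  [linear pair at T on EF]
3. ∠FDV = 70°  [same arc VF]
4. ∠EFV = 44°  [△EVF]
5. ∠DVF = 46°  [△VTF]
6. ∠DFV = 64°  [△VFD]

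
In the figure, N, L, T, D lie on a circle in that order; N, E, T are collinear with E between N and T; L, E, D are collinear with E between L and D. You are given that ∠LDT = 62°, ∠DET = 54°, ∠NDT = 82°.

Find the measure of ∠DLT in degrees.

1. ∠DTN = 64°  [△TED]
2. ∠DNT = 34°  [△NTD]
3. ∠DLT = 34°  [same arc TD]

∠DLT = 34°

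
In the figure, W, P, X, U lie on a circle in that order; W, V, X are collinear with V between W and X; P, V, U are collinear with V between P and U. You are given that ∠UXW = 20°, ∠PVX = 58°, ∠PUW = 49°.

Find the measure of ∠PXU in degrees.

1. ∠UPW = 20°  [same arc WU]
2. ∠PWU = 111°  [△WPU]
3. ∠PXU = 69°  [cyclic WPXU, opposite ∠W+∠X]

∠PXU = 69°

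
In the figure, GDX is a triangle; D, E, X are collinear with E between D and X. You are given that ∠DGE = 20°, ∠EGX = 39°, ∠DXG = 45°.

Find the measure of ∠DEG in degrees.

1. ∠EXG = 45°  [E on ray XD]
2. ∠GEX = 96°  [△GEX]
3. ∠DEG = 84°  [linear pair at E on DX]

∠DEG = 84°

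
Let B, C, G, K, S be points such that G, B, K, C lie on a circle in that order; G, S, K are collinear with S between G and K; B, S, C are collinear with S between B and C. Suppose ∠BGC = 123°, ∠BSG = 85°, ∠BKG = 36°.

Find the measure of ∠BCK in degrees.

∠BCK = 74°

1. ∠BKC = 57°  [cyclic GBKC, opposite ∠G+∠K]
2. ∠BSK = 95°  [linear pair at S on GK]
3. ∠CBK = 49°  [△BSK]
4. ∠BCK = 74°  [△BKC]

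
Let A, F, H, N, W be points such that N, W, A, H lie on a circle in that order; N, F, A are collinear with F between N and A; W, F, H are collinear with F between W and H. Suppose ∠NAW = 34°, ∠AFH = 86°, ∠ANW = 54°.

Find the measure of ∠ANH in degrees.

1. ∠NHW = 34°  [same arc NW]
2. ∠HFN = 94°  [linear pair at F on NA]
3. ∠ANH = 52°  [△NFH]

∠ANH = 52°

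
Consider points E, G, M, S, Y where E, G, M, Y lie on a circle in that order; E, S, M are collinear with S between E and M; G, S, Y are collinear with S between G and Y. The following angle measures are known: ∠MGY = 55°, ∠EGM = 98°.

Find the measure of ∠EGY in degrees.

1. ∠MEY = 55°  [same arc MY]
2. ∠EYM = 82°  [cyclic EGMY, opposite ∠G+∠Y]
3. ∠EMY = 43°  [△EMY]
4. ∠EGY = 43°  [same arc EY]

∠EGY = 43°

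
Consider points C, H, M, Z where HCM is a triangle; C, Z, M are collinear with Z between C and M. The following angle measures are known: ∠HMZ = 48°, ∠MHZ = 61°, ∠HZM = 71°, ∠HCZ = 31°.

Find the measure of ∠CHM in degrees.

∠CHM = 101°

1. ∠CMH = 48°  [Z on ray MC]
2. ∠HCM = 31°  [Z on ray CM]
3. ∠CHM = 101°  [△HCM]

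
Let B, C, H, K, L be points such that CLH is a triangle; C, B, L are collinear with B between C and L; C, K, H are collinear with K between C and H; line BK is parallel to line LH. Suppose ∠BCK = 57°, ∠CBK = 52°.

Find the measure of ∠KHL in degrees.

∠KHL = 71°

1. ∠BKC = 71°  [△CBK]
2. ∠BKH = 109°  [linear pair at K on CH]
3. ∠KHL = 71°  [BK∥LH, co-interior at H–K]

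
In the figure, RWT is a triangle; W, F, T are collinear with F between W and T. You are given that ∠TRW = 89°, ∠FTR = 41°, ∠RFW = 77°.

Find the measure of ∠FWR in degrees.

1. ∠RTW = 41°  [F on ray TW]
2. ∠RWT = 50°  [△RWT]
3. ∠FWR = 50°  [F on ray WT]

∠FWR = 50°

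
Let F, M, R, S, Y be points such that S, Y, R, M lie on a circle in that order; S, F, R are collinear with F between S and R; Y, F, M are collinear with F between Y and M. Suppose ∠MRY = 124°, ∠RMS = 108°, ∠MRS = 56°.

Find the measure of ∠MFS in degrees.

∠MFS = 96°

1. ∠MSY = 56°  [cyclic SYRM, opposite ∠S+∠R]
2. ∠MSR = 16°  [△SRM]
3. ∠MYS = 56°  [same arc SM]
4. ∠SMY = 68°  [△SYM]
5. ∠MFS = 96°  [△SFM]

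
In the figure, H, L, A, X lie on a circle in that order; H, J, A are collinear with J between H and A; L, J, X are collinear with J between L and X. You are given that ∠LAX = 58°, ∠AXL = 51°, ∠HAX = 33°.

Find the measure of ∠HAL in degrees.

1. ∠LHX = 122°  [cyclic HLAX, opposite ∠H+∠A]
2. ∠HLX = 33°  [same arc HX]
3. ∠HXL = 25°  [△HLX]
4. ∠HAL = 25°  [same arc HL]

∠HAL = 25°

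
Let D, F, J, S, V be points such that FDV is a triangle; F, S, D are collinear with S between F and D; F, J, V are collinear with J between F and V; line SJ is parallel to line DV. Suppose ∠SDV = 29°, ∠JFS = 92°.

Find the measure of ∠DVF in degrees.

1. ∠FDV = 29°  [S on ray DF]
2. ∠DFV = 92°  [S on FD, J on FV]
3. ∠DVF = 59°  [△FDV]

∠DVF = 59°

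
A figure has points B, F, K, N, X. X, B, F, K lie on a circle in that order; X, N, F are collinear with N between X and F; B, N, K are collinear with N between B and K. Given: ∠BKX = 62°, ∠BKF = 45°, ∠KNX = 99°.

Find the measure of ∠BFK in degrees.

1. ∠BFX = 62°  [same arc XB]
2. ∠BNF = 99°  [vertical angles at N]
3. ∠FBK = 19°  [△BNF]
4. ∠BFK = 116°  [△BFK]

∠BFK = 116°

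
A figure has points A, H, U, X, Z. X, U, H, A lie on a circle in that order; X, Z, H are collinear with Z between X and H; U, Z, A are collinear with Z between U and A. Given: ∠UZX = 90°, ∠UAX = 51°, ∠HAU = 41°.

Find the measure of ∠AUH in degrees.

∠AUH = 39°

1. ∠HZU = 90°  [linear pair at Z on XH]
2. ∠UHX = 51°  [same arc XU]
3. ∠AUH = 39°  [△UZH]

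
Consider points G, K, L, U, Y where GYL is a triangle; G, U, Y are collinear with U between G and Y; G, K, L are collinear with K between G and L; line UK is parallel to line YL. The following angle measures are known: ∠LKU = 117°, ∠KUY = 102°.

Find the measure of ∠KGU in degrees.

∠KGU = 39°

1. ∠GKU = 63°  [linear pair at K on GL]
2. ∠GUK = 78°  [linear pair at U on GY]
3. ∠KGU = 39°  [△GUK]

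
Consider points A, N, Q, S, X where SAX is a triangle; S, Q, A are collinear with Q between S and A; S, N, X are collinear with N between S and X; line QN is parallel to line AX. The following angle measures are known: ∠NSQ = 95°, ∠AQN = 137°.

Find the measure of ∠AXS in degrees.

1. ∠NQS = 43°  [linear pair at Q on SA]
2. ∠QNS = 42°  [△SQN]
3. ∠AXS = 42°  [QN∥AX, corresponding at N]

∠AXS = 42°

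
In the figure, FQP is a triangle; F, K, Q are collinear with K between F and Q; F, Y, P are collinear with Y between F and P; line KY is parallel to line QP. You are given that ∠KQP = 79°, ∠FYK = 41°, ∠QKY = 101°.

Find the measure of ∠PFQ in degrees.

∠PFQ = 60°

1. ∠FQP = 79°  [K on ray QF]
2. ∠FPQ = 41°  [KY∥QP, corresponding at Y]
3. ∠PFQ = 60°  [△FQP]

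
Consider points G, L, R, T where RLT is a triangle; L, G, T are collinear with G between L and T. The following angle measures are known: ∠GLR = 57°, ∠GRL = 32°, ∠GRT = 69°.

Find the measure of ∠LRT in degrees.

1. ∠LGR = 91°  [△RLG]
2. ∠RLT = 57°  [G on ray LT]
3. ∠RGT = 89°  [linear pair at G on LT]
4. ∠GTR = 22°  [△RGT]
5. ∠LTR = 22°  [G on ray TL]
6. ∠LRT = 101°  [△RLT]

∠LRT = 101°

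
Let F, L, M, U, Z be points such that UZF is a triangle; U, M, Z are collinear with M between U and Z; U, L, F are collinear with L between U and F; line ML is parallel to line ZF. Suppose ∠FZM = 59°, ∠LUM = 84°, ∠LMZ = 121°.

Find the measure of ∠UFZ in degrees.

1. ∠FZU = 59°  [M on ray ZU]
2. ∠FUZ = 84°  [M on UZ, L on UF]
3. ∠UFZ = 37°  [△UZF]

∠UFZ = 37°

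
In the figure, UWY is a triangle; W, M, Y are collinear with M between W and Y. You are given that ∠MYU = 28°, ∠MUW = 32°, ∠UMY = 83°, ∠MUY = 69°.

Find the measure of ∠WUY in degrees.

∠WUY = 101°

1. ∠UYW = 28°  [M on ray YW]
2. ∠UMW = 97°  [linear pair at M on WY]
3. ∠MWU = 51°  [△UWM]
4. ∠UWY = 51°  [M on ray WY]
5. ∠WUY = 101°  [△UWY]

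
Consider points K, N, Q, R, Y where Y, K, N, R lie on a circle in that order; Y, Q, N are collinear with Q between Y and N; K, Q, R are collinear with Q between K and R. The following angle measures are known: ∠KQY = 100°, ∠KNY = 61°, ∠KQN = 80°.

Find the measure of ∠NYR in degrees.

∠NYR = 39°

1. ∠KRY = 61°  [same arc YK]
2. ∠RQY = 80°  [vertical angles at Q]
3. ∠NYR = 39°  [△YQR]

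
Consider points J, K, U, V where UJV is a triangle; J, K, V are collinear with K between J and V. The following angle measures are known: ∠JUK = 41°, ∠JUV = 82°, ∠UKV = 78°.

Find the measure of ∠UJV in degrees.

∠UJV = 37°

1. ∠JKU = 102°  [linear pair at K on JV]
2. ∠KJU = 37°  [△UJK]
3. ∠UJV = 37°  [K on ray JV]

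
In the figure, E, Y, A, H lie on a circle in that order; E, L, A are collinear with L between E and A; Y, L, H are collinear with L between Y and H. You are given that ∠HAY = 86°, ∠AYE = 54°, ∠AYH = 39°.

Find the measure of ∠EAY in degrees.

1. ∠AHY = 55°  [△YAH]
2. ∠AEY = 55°  [same arc YA]
3. ∠EAY = 71°  [△EYA]

∠EAY = 71°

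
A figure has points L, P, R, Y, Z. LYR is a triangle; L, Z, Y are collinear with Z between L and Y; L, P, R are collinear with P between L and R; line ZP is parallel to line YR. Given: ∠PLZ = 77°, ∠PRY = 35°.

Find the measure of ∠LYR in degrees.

1. ∠RLY = 77°  [Z on LY, P on LR]
2. ∠LRY = 35°  [P on ray RL]
3. ∠LYR = 68°  [△LYR]

∠LYR = 68°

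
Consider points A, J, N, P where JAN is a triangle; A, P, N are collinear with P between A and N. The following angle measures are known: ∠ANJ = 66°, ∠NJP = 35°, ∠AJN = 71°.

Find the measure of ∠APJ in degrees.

∠APJ = 101°

1. ∠JNP = 66°  [P on ray NA]
2. ∠JPN = 79°  [△JPN]
3. ∠APJ = 101°  [linear pair at P on AN]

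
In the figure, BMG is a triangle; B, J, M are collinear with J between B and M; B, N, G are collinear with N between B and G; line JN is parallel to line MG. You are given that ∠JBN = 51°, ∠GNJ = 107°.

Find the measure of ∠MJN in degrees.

∠MJN = 124°

1. ∠BNJ = 73°  [linear pair at N on BG]
2. ∠BJN = 56°  [△BJN]
3. ∠MJN = 124°  [linear pair at J on BM]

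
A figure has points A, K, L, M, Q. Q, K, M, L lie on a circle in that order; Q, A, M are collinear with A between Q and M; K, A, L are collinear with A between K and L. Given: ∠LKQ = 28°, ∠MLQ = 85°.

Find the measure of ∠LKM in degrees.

1. ∠LMQ = 28°  [same arc QL]
2. ∠LQM = 67°  [△QML]
3. ∠LKM = 67°  [same arc ML]

∠LKM = 67°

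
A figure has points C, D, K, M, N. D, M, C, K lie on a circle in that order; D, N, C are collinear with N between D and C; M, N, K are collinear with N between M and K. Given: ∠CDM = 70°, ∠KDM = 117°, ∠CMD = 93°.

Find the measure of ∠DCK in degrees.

1. ∠CKM = 70°  [same arc MC]
2. ∠KCM = 63°  [cyclic DMCK, opposite ∠D+∠C]
3. ∠CKD = 87°  [cyclic DMCK, opposite ∠M+∠K]
4. ∠CMK = 47°  [△MCK]
5. ∠CDK = 47°  [same arc CK]
6. ∠DCK = 46°  [△DCK]

∠DCK = 46°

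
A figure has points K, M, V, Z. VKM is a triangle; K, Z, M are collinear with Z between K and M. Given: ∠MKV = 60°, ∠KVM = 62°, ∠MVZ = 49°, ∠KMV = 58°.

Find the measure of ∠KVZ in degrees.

1. ∠VKZ = 60°  [Z on ray KM]
2. ∠VMZ = 58°  [Z on ray MK]
3. ∠MZV = 73°  [△VZM]
4. ∠KZV = 107°  [linear pair at Z on KM]
5. ∠KVZ = 13°  [△VKZ]

∠KVZ = 13°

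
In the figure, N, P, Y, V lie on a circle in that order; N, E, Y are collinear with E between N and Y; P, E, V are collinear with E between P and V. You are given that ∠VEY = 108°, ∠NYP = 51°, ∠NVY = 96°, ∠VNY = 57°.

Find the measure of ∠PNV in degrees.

1. ∠NVP = 51°  [same arc NP]
2. ∠NYV = 27°  [△NYV]
3. ∠NPV = 27°  [same arc NV]
4. ∠PNV = 102°  [△NPV]

∠PNV = 102°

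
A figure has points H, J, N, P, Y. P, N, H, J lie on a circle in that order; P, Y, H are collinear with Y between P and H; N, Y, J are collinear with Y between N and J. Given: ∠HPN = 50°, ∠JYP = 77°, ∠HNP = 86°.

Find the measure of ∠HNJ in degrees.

∠HNJ = 59°

1. ∠NHP = 44°  [△PNH]
2. ∠HYN = 77°  [vertical angles at Y]
3. ∠HNJ = 59°  [△NYH]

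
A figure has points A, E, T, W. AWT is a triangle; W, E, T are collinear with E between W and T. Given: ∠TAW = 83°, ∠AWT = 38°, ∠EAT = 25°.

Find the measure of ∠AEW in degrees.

1. ∠ATW = 59°  [△AWT]
2. ∠ATE = 59°  [E on ray TW]
3. ∠AET = 96°  [△AET]
4. ∠AEW = 84°  [linear pair at E on WT]

∠AEW = 84°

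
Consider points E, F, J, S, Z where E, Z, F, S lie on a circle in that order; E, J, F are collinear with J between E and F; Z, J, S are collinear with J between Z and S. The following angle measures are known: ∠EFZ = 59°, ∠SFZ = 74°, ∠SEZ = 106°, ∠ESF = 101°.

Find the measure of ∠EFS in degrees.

∠EFS = 15°

1. ∠ESZ = 59°  [same arc EZ]
2. ∠EZS = 15°  [△EZS]
3. ∠EFS = 15°  [same arc ES]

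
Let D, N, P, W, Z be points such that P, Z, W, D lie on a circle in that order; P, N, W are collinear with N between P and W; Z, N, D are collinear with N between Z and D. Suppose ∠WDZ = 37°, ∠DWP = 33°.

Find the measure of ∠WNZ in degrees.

1. ∠WPZ = 37°  [same arc ZW]
2. ∠DZP = 33°  [same arc PD]
3. ∠PNZ = 110°  [△PNZ]
4. ∠WNZ = 70°  [linear pair at N on PW]

∠WNZ = 70°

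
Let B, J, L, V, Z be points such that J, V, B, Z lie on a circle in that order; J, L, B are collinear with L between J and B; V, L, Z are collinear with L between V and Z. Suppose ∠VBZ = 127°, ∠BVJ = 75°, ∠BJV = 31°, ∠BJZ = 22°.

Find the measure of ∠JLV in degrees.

1. ∠JBV = 74°  [△JVB]
2. ∠BVZ = 22°  [same arc BZ]
3. ∠BLV = 84°  [△VLB]
4. ∠JLV = 96°  [linear pair at L on JB]

∠JLV = 96°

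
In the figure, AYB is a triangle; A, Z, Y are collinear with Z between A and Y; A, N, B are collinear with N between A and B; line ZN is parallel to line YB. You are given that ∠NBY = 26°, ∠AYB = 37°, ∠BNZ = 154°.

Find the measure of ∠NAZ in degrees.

1. ∠ABY = 26°  [N on ray BA]
2. ∠BAY = 117°  [△AYB]
3. ∠NAZ = 117°  [Z on AY, N on AB]

∠NAZ = 117°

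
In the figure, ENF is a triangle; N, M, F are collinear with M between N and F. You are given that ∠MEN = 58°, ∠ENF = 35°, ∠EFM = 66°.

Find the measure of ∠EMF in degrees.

1. ∠ENM = 35°  [M on ray NF]
2. ∠EMN = 87°  [△ENM]
3. ∠EMF = 93°  [linear pair at M on NF]

∠EMF = 93°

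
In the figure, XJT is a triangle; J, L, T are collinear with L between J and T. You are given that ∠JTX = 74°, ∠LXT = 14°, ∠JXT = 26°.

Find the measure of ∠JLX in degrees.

1. ∠LTX = 74°  [L on ray TJ]
2. ∠TLX = 92°  [△XLT]
3. ∠JLX = 88°  [linear pair at L on JT]

∠JLX = 88°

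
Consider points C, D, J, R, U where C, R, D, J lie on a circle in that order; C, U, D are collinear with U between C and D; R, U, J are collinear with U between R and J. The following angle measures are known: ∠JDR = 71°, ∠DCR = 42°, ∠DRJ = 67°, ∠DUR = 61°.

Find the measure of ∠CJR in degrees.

∠CJR = 52°

1. ∠DCJ = 67°  [same arc DJ]
2. ∠CUJ = 61°  [vertical angles at U]
3. ∠CJR = 52°  [△CUJ]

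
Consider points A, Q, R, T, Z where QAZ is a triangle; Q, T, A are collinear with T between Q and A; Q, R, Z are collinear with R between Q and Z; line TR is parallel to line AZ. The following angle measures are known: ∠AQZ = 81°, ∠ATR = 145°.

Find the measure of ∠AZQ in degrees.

1. ∠RQT = 81°  [T on QA, R on QZ]
2. ∠QTR = 35°  [linear pair at T on QA]
3. ∠QRT = 64°  [△QTR]
4. ∠AZQ = 64°  [TR∥AZ, corresponding at R]

∠AZQ = 64°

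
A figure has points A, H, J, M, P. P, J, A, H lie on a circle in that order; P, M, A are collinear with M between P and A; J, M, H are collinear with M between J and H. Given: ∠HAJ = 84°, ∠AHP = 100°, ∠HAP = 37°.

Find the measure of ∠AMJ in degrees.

1. ∠HPJ = 96°  [cyclic PJAH, opposite ∠P+∠A]
2. ∠APH = 43°  [△PAH]
3. ∠HJP = 37°  [same arc PH]
4. ∠JHP = 47°  [△PJH]
5. ∠AJH = 43°  [same arc AH]
6. ∠JAP = 47°  [same arc PJ]
7. ∠AMJ = 90°  [△JMA]

∠AMJ = 90°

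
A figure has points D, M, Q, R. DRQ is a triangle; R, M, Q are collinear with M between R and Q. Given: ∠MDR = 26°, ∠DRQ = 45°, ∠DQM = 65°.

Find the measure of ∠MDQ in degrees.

∠MDQ = 44°

1. ∠DRM = 45°  [M on ray RQ]
2. ∠DMR = 109°  [△DRM]
3. ∠DMQ = 71°  [linear pair at M on RQ]
4. ∠MDQ = 44°  [△DMQ]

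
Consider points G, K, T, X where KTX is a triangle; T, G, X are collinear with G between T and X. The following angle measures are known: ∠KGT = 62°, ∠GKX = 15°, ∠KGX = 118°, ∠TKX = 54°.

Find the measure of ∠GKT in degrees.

∠GKT = 39°

1. ∠GXK = 47°  [△KGX]
2. ∠KXT = 47°  [G on ray XT]
3. ∠KTX = 79°  [△KTX]
4. ∠GTK = 79°  [G on ray TX]
5. ∠GKT = 39°  [△KTG]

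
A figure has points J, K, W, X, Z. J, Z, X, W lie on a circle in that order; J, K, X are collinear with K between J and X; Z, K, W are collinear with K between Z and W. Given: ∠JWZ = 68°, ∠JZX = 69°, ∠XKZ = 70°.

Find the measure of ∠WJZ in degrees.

1. ∠JXZ = 68°  [same arc JZ]
2. ∠XJZ = 43°  [△JZX]
3. ∠JKZ = 110°  [linear pair at K on JX]
4. ∠JZW = 27°  [△JKZ]
5. ∠WJZ = 85°  [△JZW]

∠WJZ = 85°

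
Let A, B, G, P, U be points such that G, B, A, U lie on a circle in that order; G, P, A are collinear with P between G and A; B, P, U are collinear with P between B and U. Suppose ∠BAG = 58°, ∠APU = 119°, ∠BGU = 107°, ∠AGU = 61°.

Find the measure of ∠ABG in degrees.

∠ABG = 76°

1. ∠BUG = 58°  [same arc GB]
2. ∠BPG = 119°  [vertical angles at P]
3. ∠GBU = 15°  [△GBU]
4. ∠AGB = 46°  [△GPB]
5. ∠ABG = 76°  [△GBA]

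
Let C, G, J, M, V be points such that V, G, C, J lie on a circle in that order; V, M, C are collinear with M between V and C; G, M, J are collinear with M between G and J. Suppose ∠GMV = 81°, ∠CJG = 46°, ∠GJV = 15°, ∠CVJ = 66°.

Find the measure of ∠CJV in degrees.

∠CJV = 61°

1. ∠CMJ = 81°  [vertical angles at M]
2. ∠JCV = 53°  [△CMJ]
3. ∠CJV = 61°  [△VCJ]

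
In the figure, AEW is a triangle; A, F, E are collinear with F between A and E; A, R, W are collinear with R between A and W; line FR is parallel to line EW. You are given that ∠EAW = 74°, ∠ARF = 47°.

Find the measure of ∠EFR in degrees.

1. ∠FAR = 74°  [F on AE, R on AW]
2. ∠AFR = 59°  [△AFR]
3. ∠EFR = 121°  [linear pair at F on AE]

∠EFR = 121°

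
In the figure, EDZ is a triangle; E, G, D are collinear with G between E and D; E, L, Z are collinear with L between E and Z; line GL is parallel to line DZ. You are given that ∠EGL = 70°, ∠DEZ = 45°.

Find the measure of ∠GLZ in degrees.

1. ∠EDZ = 70°  [GL∥DZ, corresponding at G]
2. ∠DZE = 65°  [△EDZ]
3. ∠ELG = 65°  [GL∥DZ, corresponding at L]
4. ∠GLZ = 115°  [linear pair at L on EZ]

∠GLZ = 115°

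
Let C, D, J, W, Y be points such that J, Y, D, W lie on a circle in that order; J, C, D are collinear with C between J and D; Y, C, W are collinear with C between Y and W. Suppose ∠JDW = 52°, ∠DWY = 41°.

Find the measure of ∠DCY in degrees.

1. ∠JYW = 52°  [same arc JW]
2. ∠DJY = 41°  [same arc YD]
3. ∠JCY = 87°  [△JCY]
4. ∠DCY = 93°  [linear pair at C on JD]

∠DCY = 93°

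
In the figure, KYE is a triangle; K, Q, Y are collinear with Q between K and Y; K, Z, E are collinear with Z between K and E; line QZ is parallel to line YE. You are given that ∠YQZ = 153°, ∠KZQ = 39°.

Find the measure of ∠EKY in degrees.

∠EKY = 114°

1. ∠KQZ = 27°  [linear pair at Q on KY]
2. ∠QKZ = 114°  [△KQZ]
3. ∠EKY = 114°  [Q on KY, Z on KE]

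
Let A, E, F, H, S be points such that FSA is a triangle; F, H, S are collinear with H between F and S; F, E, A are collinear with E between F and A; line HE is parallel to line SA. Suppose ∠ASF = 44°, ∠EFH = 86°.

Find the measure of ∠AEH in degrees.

1. ∠EHF = 44°  [HE∥SA, corresponding at H]
2. ∠FEH = 50°  [△FHE]
3. ∠AEH = 130°  [linear pair at E on FA]

∠AEH = 130°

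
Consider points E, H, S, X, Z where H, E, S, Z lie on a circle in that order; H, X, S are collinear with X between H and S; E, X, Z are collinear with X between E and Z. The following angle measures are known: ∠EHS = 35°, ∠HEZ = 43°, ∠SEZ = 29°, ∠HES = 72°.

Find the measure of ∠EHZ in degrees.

1. ∠EZS = 35°  [same arc ES]
2. ∠ESZ = 116°  [△ESZ]
3. ∠EHZ = 64°  [cyclic HESZ, opposite ∠H+∠S]

∠EHZ = 64°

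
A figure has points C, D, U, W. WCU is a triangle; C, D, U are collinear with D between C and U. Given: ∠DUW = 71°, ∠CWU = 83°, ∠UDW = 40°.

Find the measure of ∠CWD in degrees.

∠CWD = 14°

1. ∠CUW = 71°  [D on ray UC]
2. ∠UCW = 26°  [△WCU]
3. ∠CDW = 140°  [linear pair at D on CU]
4. ∠DCW = 26°  [D on ray CU]
5. ∠CWD = 14°  [△WCD]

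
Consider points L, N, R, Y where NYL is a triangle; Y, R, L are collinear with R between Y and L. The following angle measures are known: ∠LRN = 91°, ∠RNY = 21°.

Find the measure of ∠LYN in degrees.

∠LYN = 70°

1. ∠NRY = 89°  [linear pair at R on YL]
2. ∠NYR = 70°  [△NYR]
3. ∠LYN = 70°  [R on ray YL]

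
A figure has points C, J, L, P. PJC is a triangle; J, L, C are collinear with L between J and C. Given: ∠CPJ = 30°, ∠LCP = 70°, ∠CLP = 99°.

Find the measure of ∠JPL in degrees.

1. ∠JCP = 70°  [L on ray CJ]
2. ∠JLP = 81°  [linear pair at L on JC]
3. ∠CJP = 80°  [△PJC]
4. ∠LJP = 80°  [L on ray JC]
5. ∠JPL = 19°  [△PJL]

∠JPL = 19°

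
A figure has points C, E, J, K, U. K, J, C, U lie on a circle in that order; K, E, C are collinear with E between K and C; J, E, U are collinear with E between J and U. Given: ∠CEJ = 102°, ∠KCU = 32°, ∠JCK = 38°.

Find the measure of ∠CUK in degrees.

∠CUK = 108°

1. ∠KEU = 102°  [vertical angles at E]
2. ∠JUK = 38°  [same arc KJ]
3. ∠CKU = 40°  [△KEU]
4. ∠CUK = 108°  [△KCU]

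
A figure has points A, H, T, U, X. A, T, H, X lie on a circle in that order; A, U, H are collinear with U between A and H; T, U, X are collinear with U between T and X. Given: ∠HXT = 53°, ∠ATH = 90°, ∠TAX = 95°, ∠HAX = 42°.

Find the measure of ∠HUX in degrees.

1. ∠AXH = 90°  [cyclic ATHX, opposite ∠T+∠X]
2. ∠AHX = 48°  [△AHX]
3. ∠HUX = 79°  [△HUX]

∠HUX = 79°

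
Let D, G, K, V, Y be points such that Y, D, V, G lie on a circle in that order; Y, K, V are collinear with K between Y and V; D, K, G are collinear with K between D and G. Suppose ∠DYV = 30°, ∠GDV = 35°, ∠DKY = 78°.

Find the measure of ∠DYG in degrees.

1. ∠DGV = 30°  [same arc DV]
2. ∠DVG = 115°  [△DVG]
3. ∠DYG = 65°  [cyclic YDVG, opposite ∠Y+∠V]

∠DYG = 65°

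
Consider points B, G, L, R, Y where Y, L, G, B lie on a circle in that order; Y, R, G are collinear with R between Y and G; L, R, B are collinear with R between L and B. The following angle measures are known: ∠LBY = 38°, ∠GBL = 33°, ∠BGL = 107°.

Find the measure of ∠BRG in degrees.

∠BRG = 78°

1. ∠LGY = 38°  [same arc YL]
2. ∠BLG = 40°  [△LGB]
3. ∠GRL = 102°  [△LRG]
4. ∠BRY = 102°  [vertical angles at R]
5. ∠BRG = 78°  [linear pair at R on YG]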